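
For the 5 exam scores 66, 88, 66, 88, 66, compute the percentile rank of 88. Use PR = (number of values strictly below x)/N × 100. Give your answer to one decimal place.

N = 5.
Strictly below 88: 3. Equal to 88: 2.
PR = 3/5 × 100 = 60.0

60.0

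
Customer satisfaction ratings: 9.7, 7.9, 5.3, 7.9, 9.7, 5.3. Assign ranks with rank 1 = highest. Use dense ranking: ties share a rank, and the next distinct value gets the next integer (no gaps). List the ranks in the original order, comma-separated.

1, 2, 3, 2, 1, 3

Sorted (descending): 9.7, 9.7, 7.9, 7.9, 5.3, 5.3
The 2 values of 9.7 share dense rank 1.
The 2 values of 7.9 share dense rank 2.
The 2 values of 5.3 share dense rank 3.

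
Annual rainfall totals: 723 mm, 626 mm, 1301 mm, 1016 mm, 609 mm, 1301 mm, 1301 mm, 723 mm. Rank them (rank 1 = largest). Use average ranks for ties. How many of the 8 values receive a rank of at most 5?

4

Sorted (descending): 1301, 1301, 1301, 1016, 723, 723, 626, 609
The 3 values of 1301 occupy positions 1–3 → average rank 2.
The 2 values of 723 occupy positions 5–6 → average rank (5+6)/2 = 5.5.
Ranks ≤ 5: {2, 2, 2, 4} → 4 values.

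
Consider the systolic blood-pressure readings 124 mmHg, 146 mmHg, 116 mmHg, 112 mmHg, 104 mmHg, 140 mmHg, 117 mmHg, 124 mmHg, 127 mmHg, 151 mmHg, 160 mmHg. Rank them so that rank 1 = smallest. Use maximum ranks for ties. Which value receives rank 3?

Sorted (ascending): 104, 112, 116, 117, 124, 124, 127, 140, 146, 151, 160
The 2 values of 124 occupy positions 5–6 → each gets rank 6.
Rank 3 → value 116.

116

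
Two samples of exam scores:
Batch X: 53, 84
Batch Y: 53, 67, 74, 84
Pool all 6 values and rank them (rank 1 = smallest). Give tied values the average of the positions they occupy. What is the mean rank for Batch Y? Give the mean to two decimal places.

Sorted (ascending): 53, 53, 67, 74, 84, 84
The 2 values of 53 occupy positions 1–2 → average rank (1+2)/2 = 1.5.
The 2 values of 84 occupy positions 5–6 → average rank (5+6)/2 = 5.5.
Batch Y values → pooled ranks: 53→1.5, 67→3, 74→4, 84→5.5
Mean rank = (1.5 + 3 + 4 + 5.5) / 4 = 3.50

3.50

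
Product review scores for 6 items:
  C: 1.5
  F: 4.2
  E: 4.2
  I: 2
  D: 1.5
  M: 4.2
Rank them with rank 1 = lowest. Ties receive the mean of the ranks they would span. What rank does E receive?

Sorted (ascending): 1.5, 1.5, 2, 4.2, 4.2, 4.2
The 2 values of 1.5 occupy positions 1–2 → average rank (1+2)/2 = 1.5.
The 3 values of 4.2 occupy positions 4–6 → average rank 5.
E has value 4.2 → rank 5.

5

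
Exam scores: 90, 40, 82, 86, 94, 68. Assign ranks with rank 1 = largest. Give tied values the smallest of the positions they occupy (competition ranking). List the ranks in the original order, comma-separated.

Sorted (descending): 94, 90, 86, 82, 68, 40
No ties — each value takes its position as its rank.

2, 6, 4, 3, 1, 5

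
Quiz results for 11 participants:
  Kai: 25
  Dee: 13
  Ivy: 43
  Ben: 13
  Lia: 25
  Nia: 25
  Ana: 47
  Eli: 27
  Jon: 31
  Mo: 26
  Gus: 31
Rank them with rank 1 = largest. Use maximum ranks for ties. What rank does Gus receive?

4

Sorted (descending): 47, 43, 31, 31, 27, 26, 25, 25, 25, 13, 13
The 2 values of 31 occupy positions 3–4 → each gets rank 4.
The 3 values of 25 occupy positions 7–9 → each gets rank 9.
The 2 values of 13 occupy positions 10–11 → each gets rank 11.
Gus has value 31 → rank 4.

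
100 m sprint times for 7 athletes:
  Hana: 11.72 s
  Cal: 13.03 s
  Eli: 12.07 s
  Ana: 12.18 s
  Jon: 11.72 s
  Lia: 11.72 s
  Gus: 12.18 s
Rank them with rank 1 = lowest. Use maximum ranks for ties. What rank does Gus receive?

Sorted (ascending): 11.72, 11.72, 11.72, 12.07, 12.18, 12.18, 13.03
The 3 values of 11.72 occupy positions 1–3 → each gets rank 3.
The 2 values of 12.18 occupy positions 5–6 → each gets rank 6.
Gus has value 12.18 s → rank 6.

6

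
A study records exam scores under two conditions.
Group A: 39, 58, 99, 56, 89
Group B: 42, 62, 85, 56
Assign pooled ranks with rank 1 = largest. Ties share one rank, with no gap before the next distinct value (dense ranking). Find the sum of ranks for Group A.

Sorted (descending): 99, 89, 85, 62, 58, 56, 56, 42, 39
The 2 values of 56 share dense rank 6.
Remaining distinct values take the next consecutive integers.
Group A values → pooled ranks: 39→8, 58→5, 99→1, 56→6, 89→2
Rank sum = 8 + 5 + 1 + 6 + 2 = 22

22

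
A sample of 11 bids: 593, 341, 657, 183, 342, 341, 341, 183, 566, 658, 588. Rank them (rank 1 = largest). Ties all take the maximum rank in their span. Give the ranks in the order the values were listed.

Sorted (descending): 658, 657, 593, 588, 566, 342, 341, 341, 341, 183, 183
The 3 values of 341 occupy positions 7–9 → each gets rank 9.
The 2 values of 183 occupy positions 10–11 → each gets rank 11.

3, 9, 2, 11, 6, 9, 9, 11, 5, 1, 4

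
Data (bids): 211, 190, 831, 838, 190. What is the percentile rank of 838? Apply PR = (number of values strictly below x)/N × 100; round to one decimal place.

N = 5.
Strictly below 838: 4. Equal to 838: 1.
PR = 4/5 × 100 = 80.0

80.0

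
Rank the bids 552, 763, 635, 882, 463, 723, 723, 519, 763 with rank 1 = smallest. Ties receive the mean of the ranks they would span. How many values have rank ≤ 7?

Sorted (ascending): 463, 519, 552, 635, 723, 723, 763, 763, 882
The 2 values of 723 occupy positions 5–6 → average rank (5+6)/2 = 5.5.
The 2 values of 763 occupy positions 7–8 → average rank (7+8)/2 = 7.5.
Ranks ≤ 7: {1, 2, 3, 4, 5.5, 5.5} → 6 values.

6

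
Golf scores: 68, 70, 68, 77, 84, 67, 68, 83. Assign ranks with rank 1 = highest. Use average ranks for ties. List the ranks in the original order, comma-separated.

6, 4, 6, 3, 1, 8, 6, 2

Sorted (descending): 84, 83, 77, 70, 68, 68, 68, 67
The 3 values of 68 occupy positions 5–7 → average rank 6.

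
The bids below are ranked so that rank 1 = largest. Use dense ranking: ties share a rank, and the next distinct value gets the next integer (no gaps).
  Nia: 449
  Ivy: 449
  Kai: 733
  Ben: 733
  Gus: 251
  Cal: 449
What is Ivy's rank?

Sorted (descending): 733, 733, 449, 449, 449, 251
The 2 values of 733 share dense rank 1.
The 3 values of 449 share dense rank 2.
Remaining distinct values take the next consecutive integers.
Ivy has value 449 → rank 2.

2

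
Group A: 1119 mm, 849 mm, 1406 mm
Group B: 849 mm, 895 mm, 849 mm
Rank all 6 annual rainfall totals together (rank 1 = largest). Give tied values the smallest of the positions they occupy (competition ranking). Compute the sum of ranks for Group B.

Sorted (descending): 1406, 1119, 895, 849, 849, 849
The 3 values of 849 occupy positions 4–6 → each gets rank 4.
Group B values → pooled ranks: 849→4, 895→3, 849→4
Rank sum = 4 + 3 + 4 = 11

11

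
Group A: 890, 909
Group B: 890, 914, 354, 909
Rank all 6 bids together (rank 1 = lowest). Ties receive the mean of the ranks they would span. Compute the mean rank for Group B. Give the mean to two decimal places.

3.50

Sorted (ascending): 354, 890, 890, 909, 909, 914
The 2 values of 890 occupy positions 2–3 → average rank (2+3)/2 = 2.5.
The 2 values of 909 occupy positions 4–5 → average rank (4+5)/2 = 4.5.
Group B values → pooled ranks: 890→2.5, 914→6, 354→1, 909→4.5
Mean rank = (2.5 + 6 + 1 + 4.5) / 4 = 3.50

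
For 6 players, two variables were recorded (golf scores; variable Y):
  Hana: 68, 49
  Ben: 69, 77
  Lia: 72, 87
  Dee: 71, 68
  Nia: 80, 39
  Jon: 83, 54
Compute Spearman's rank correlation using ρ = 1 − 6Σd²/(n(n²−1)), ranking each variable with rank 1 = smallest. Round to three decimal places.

-0.143

Ranks of variable 1: 1, 2, 4, 3, 5, 6
Ranks of variable 2: 2, 5, 6, 4, 1, 3
d = r₁ − r₂: -1, -3, -2, -1, 4, 3
d²: 1, 9, 4, 1, 16, 9; Σd² = 40
ρ = 1 − 6·40/(6·35) = 1 − 240/210 = -0.143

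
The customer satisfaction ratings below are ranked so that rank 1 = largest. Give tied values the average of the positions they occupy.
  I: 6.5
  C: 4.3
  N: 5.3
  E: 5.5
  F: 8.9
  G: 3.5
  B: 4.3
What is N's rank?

Sorted (descending): 8.9, 6.5, 5.5, 5.3, 4.3, 4.3, 3.5
The 2 values of 4.3 occupy positions 5–6 → average rank (5+6)/2 = 5.5.
N has value 5.3 → rank 4.

4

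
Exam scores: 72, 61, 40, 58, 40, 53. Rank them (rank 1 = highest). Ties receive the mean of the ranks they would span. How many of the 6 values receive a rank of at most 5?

4

Sorted (descending): 72, 61, 58, 53, 40, 40
The 2 values of 40 occupy positions 5–6 → average rank (5+6)/2 = 5.5.
Ranks ≤ 5: {1, 2, 3, 4} → 4 values.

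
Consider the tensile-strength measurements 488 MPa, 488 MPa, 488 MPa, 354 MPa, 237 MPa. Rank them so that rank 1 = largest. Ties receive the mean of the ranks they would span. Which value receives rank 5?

237

Sorted (descending): 488, 488, 488, 354, 237
The 3 values of 488 occupy positions 1–3 → average rank 2.
Rank 5 → value 237.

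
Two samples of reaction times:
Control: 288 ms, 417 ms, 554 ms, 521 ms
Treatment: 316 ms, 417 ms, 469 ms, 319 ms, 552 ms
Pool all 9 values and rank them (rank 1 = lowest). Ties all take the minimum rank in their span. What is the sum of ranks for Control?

21

Sorted (ascending): 288, 316, 319, 417, 417, 469, 521, 552, 554
The 2 values of 417 occupy positions 4–5 → each gets rank 4.
Control values → pooled ranks: 288→1, 417→4, 554→9, 521→7
Rank sum = 1 + 4 + 9 + 7 = 21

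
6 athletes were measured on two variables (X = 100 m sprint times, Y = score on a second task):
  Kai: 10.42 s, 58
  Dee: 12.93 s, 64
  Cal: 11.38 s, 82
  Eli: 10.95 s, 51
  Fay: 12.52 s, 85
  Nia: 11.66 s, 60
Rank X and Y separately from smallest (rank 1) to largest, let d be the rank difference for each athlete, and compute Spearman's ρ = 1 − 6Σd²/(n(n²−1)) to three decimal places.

0.657

Ranks of variable 1: 1, 6, 3, 2, 5, 4
Ranks of variable 2: 2, 4, 5, 1, 6, 3
d = r₁ − r₂: -1, 2, -2, 1, -1, 1
d²: 1, 4, 4, 1, 1, 1; Σd² = 12
ρ = 1 − 6·12/(6·35) = 1 − 72/210 = 0.657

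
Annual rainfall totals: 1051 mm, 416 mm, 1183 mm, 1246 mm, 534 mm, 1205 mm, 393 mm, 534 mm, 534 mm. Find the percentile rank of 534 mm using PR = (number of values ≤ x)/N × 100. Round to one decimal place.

55.6

N = 9.
Strictly below 534: 2. Equal to 534: 3.
PR = 5/9 × 100 = 55.6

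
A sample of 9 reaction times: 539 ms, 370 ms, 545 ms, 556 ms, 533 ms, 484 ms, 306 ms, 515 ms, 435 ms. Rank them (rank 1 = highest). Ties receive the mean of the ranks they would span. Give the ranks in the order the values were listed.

Sorted (descending): 556, 545, 539, 533, 515, 484, 435, 370, 306
No ties — each value takes its position as its rank.

3, 8, 2, 1, 4, 6, 9, 5, 7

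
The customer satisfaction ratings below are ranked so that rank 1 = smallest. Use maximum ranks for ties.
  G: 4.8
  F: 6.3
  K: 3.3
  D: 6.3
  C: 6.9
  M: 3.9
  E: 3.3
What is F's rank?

Sorted (ascending): 3.3, 3.3, 3.9, 4.8, 6.3, 6.3, 6.9
The 2 values of 3.3 occupy positions 1–2 → each gets rank 2.
The 2 values of 6.3 occupy positions 5–6 → each gets rank 6.
F has value 6.3 → rank 6.

6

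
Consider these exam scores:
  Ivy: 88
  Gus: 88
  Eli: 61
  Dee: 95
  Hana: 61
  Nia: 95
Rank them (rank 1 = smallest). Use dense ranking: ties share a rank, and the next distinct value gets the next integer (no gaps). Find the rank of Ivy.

Sorted (ascending): 61, 61, 88, 88, 95, 95
The 2 values of 61 share dense rank 1.
The 2 values of 88 share dense rank 2.
The 2 values of 95 share dense rank 3.
Ivy has value 88 → rank 2.

2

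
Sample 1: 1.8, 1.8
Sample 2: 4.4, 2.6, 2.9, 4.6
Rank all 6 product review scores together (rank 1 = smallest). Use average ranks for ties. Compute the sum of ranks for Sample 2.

18

Sorted (ascending): 1.8, 1.8, 2.6, 2.9, 4.4, 4.6
The 2 values of 1.8 occupy positions 1–2 → average rank (1+2)/2 = 1.5.
Sample 2 values → pooled ranks: 4.4→5, 2.6→3, 2.9→4, 4.6→6
Rank sum = 5 + 3 + 4 + 6 = 18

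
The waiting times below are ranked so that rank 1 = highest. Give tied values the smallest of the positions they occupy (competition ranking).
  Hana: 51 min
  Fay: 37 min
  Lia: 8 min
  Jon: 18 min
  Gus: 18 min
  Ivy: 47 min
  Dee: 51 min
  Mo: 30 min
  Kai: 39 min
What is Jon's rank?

Sorted (descending): 51, 51, 47, 39, 37, 30, 18, 18, 8
The 2 values of 51 occupy positions 1–2 → each gets rank 1.
The 2 values of 18 occupy positions 7–8 → each gets rank 7.
Jon has value 18 min → rank 7.

7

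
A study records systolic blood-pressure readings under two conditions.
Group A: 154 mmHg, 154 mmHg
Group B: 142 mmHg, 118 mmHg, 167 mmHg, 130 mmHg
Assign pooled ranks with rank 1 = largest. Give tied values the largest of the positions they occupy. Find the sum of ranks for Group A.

6

Sorted (descending): 167, 154, 154, 142, 130, 118
The 2 values of 154 occupy positions 2–3 → each gets rank 3.
Group A values → pooled ranks: 154→3, 154→3
Rank sum = 3 + 3 = 6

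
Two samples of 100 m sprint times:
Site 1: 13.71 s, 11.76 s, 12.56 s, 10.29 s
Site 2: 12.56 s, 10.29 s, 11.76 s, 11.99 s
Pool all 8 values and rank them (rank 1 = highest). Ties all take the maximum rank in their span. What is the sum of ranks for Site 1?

18

Sorted (descending): 13.71, 12.56, 12.56, 11.99, 11.76, 11.76, 10.29, 10.29
The 2 values of 12.56 occupy positions 2–3 → each gets rank 3.
The 2 values of 11.76 occupy positions 5–6 → each gets rank 6.
The 2 values of 10.29 occupy positions 7–8 → each gets rank 8.
Site 1 values → pooled ranks: 13.71→1, 11.76→6, 12.56→3, 10.29→8
Rank sum = 1 + 6 + 3 + 8 = 18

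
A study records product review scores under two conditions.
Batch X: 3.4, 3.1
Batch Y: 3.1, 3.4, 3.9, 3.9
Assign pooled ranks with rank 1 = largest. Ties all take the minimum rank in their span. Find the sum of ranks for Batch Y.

10

Sorted (descending): 3.9, 3.9, 3.4, 3.4, 3.1, 3.1
The 2 values of 3.9 occupy positions 1–2 → each gets rank 1.
The 2 values of 3.4 occupy positions 3–4 → each gets rank 3.
The 2 values of 3.1 occupy positions 5–6 → each gets rank 5.
Batch Y values → pooled ranks: 3.1→5, 3.4→3, 3.9→1, 3.9→1
Rank sum = 5 + 3 + 1 + 1 = 10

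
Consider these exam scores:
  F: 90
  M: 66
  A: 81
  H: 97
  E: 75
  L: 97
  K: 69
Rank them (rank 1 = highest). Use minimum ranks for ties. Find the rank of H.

1

Sorted (descending): 97, 97, 90, 81, 75, 69, 66
The 2 values of 97 occupy positions 1–2 → each gets rank 1.
H has value 97 → rank 1.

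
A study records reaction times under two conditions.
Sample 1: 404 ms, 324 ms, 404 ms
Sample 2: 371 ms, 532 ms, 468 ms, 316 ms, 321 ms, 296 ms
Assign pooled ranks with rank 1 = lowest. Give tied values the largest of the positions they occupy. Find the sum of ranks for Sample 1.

18

Sorted (ascending): 296, 316, 321, 324, 371, 404, 404, 468, 532
The 2 values of 404 occupy positions 6–7 → each gets rank 7.
Sample 1 values → pooled ranks: 404→7, 324→4, 404→7
Rank sum = 7 + 4 + 7 = 18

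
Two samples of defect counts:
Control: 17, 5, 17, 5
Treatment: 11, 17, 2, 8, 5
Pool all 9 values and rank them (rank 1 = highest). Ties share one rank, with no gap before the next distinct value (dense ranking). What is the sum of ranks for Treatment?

Sorted (descending): 17, 17, 17, 11, 8, 5, 5, 5, 2
The 3 values of 17 share dense rank 1.
The 3 values of 5 share dense rank 4.
Remaining distinct values take the next consecutive integers.
Treatment values → pooled ranks: 11→2, 17→1, 2→5, 8→3, 5→4
Rank sum = 2 + 1 + 5 + 3 + 4 = 15

15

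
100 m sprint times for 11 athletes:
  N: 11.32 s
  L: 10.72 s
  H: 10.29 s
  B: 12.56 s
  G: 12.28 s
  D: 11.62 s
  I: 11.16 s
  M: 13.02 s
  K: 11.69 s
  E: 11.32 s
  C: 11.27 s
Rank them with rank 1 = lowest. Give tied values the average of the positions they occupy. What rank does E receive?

5.5

Sorted (ascending): 10.29, 10.72, 11.16, 11.27, 11.32, 11.32, 11.62, 11.69, 12.28, 12.56, 13.02
The 2 values of 11.32 occupy positions 5–6 → average rank (5+6)/2 = 5.5.
E has value 11.32 s → rank 5.5.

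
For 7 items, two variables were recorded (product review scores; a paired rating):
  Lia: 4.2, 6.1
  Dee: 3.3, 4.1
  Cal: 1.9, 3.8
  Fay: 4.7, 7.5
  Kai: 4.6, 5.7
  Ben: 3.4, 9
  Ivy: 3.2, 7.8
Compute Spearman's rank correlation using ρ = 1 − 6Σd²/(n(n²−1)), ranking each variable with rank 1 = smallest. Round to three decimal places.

Ranks of variable 1: 5, 3, 1, 7, 6, 4, 2
Ranks of variable 2: 4, 2, 1, 5, 3, 7, 6
d = r₁ − r₂: 1, 1, 0, 2, 3, -3, -4
d²: 1, 1, 0, 4, 9, 9, 16; Σd² = 40
ρ = 1 − 6·40/(7·48) = 1 − 240/336 = 0.286

0.286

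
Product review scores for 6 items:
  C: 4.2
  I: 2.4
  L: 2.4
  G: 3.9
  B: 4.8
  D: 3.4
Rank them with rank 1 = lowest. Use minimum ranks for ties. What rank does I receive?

Sorted (ascending): 2.4, 2.4, 3.4, 3.9, 4.2, 4.8
The 2 values of 2.4 occupy positions 1–2 → each gets rank 1.
I has value 2.4 → rank 1.

1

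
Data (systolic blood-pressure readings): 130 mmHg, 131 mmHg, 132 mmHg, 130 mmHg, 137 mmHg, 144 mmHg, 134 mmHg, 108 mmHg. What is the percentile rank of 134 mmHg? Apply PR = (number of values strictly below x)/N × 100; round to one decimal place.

N = 8.
Strictly below 134: 5. Equal to 134: 1.
PR = 5/8 × 100 = 62.5

62.5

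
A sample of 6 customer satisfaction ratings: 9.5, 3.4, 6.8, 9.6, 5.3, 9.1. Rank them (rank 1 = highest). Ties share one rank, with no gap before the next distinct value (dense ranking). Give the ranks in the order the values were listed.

Sorted (descending): 9.6, 9.5, 9.1, 6.8, 5.3, 3.4
No ties — each value takes its position as its rank.

2, 6, 4, 1, 5, 3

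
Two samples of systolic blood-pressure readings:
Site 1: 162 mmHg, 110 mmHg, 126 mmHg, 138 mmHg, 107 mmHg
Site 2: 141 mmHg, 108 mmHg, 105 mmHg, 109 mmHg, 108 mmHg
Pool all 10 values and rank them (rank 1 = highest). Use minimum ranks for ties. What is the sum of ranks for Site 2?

Sorted (descending): 162, 141, 138, 126, 110, 109, 108, 108, 107, 105
The 2 values of 108 occupy positions 7–8 → each gets rank 7.
Site 2 values → pooled ranks: 141→2, 108→7, 105→10, 109→6, 108→7
Rank sum = 2 + 7 + 10 + 6 + 7 = 32

32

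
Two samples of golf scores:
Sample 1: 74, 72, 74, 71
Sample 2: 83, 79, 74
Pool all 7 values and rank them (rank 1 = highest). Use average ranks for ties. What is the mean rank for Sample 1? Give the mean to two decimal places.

5.25

Sorted (descending): 83, 79, 74, 74, 74, 72, 71
The 3 values of 74 occupy positions 3–5 → average rank 4.
Sample 1 values → pooled ranks: 74→4, 72→6, 74→4, 71→7
Mean rank = (4 + 6 + 4 + 7) / 4 = 5.25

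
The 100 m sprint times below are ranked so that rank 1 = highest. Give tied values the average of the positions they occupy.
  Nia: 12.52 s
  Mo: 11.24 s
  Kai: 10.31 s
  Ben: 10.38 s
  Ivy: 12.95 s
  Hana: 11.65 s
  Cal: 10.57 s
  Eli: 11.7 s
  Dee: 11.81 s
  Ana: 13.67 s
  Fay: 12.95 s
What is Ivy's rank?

2.5

Sorted (descending): 13.67, 12.95, 12.95, 12.52, 11.81, 11.7, 11.65, 11.24, 10.57, 10.38, 10.31
The 2 values of 12.95 occupy positions 2–3 → average rank (2+3)/2 = 2.5.
Ivy has value 12.95 s → rank 2.5.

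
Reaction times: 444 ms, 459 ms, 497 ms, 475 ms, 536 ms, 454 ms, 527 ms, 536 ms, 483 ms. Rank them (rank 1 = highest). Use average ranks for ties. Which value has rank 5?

Sorted (descending): 536, 536, 527, 497, 483, 475, 459, 454, 444
The 2 values of 536 occupy positions 1–2 → average rank (1+2)/2 = 1.5.
Rank 5 → value 483.

483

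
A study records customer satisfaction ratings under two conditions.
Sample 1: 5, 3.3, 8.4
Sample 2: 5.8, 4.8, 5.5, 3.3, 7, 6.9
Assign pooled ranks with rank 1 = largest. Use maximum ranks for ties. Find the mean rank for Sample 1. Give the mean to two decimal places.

Sorted (descending): 8.4, 7, 6.9, 5.8, 5.5, 5, 4.8, 3.3, 3.3
The 2 values of 3.3 occupy positions 8–9 → each gets rank 9.
Sample 1 values → pooled ranks: 5→6, 3.3→9, 8.4→1
Mean rank = (6 + 9 + 1) / 3 = 5.33

5.33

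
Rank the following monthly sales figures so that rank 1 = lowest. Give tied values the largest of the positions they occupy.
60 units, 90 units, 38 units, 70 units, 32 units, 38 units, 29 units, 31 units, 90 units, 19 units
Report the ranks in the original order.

7, 10, 6, 8, 4, 6, 2, 3, 10, 1

Sorted (ascending): 19, 29, 31, 32, 38, 38, 60, 70, 90, 90
The 2 values of 38 occupy positions 5–6 → each gets rank 6.
The 2 values of 90 occupy positions 9–10 → each gets rank 10.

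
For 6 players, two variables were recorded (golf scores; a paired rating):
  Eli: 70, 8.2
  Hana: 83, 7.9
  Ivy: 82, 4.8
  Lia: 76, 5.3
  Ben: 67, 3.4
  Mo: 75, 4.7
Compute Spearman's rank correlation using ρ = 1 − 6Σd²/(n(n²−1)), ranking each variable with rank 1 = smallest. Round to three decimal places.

0.371

Ranks of variable 1: 2, 6, 5, 4, 1, 3
Ranks of variable 2: 6, 5, 3, 4, 1, 2
d = r₁ − r₂: -4, 1, 2, 0, 0, 1
d²: 16, 1, 4, 0, 0, 1; Σd² = 22
ρ = 1 − 6·22/(6·35) = 1 − 132/210 = 0.371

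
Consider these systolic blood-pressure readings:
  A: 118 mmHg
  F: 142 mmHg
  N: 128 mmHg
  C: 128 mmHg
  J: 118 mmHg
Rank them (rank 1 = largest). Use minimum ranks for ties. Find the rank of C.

Sorted (descending): 142, 128, 128, 118, 118
The 2 values of 128 occupy positions 2–3 → each gets rank 2.
The 2 values of 118 occupy positions 4–5 → each gets rank 4.
C has value 128 mmHg → rank 2.

2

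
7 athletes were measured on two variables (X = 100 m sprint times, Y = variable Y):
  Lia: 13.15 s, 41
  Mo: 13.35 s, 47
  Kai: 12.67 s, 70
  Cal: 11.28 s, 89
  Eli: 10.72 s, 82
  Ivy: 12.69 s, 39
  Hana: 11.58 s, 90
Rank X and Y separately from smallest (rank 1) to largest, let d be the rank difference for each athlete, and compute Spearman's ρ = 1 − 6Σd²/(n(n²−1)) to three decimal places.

-0.714

Ranks of variable 1: 6, 7, 4, 2, 1, 5, 3
Ranks of variable 2: 2, 3, 4, 6, 5, 1, 7
d = r₁ − r₂: 4, 4, 0, -4, -4, 4, -4
d²: 16, 16, 0, 16, 16, 16, 16; Σd² = 96
ρ = 1 − 6·96/(7·48) = 1 − 576/336 = -0.714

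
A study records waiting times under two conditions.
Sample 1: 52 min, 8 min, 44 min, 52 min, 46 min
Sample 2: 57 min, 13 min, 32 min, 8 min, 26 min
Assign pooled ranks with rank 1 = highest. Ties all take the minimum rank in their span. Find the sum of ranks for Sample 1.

22

Sorted (descending): 57, 52, 52, 46, 44, 32, 26, 13, 8, 8
The 2 values of 52 occupy positions 2–3 → each gets rank 2.
The 2 values of 8 occupy positions 9–10 → each gets rank 9.
Sample 1 values → pooled ranks: 52→2, 8→9, 44→5, 52→2, 46→4
Rank sum = 2 + 9 + 5 + 2 + 4 = 22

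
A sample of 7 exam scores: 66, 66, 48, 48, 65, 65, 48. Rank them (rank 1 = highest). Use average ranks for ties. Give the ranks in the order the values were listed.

1.5, 1.5, 6, 6, 3.5, 3.5, 6

Sorted (descending): 66, 66, 65, 65, 48, 48, 48
The 2 values of 66 occupy positions 1–2 → average rank (1+2)/2 = 1.5.
The 2 values of 65 occupy positions 3–4 → average rank (3+4)/2 = 3.5.
The 3 values of 48 occupy positions 5–7 → average rank 6.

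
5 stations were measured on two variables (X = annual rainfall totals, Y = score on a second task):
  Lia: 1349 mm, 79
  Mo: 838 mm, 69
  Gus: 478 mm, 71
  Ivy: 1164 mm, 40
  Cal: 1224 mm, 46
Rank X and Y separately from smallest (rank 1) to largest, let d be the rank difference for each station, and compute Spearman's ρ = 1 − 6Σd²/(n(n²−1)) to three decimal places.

Ranks of variable 1: 5, 2, 1, 3, 4
Ranks of variable 2: 5, 3, 4, 1, 2
d = r₁ − r₂: 0, -1, -3, 2, 2
d²: 0, 1, 9, 4, 4; Σd² = 18
ρ = 1 − 6·18/(5·24) = 1 − 108/120 = 0.100

0.100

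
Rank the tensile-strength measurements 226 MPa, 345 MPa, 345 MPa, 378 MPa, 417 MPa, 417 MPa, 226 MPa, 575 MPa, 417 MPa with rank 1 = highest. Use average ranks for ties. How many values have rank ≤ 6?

Sorted (descending): 575, 417, 417, 417, 378, 345, 345, 226, 226
The 3 values of 417 occupy positions 2–4 → average rank 3.
The 2 values of 345 occupy positions 6–7 → average rank (6+7)/2 = 6.5.
The 2 values of 226 occupy positions 8–9 → average rank (8+9)/2 = 8.5.
Ranks ≤ 6: {1, 3, 3, 3, 5} → 5 values.

5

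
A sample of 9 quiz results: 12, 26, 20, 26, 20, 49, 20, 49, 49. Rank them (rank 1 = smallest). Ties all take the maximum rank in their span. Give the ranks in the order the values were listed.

1, 6, 4, 6, 4, 9, 4, 9, 9

Sorted (ascending): 12, 20, 20, 20, 26, 26, 49, 49, 49
The 3 values of 20 occupy positions 2–4 → each gets rank 4.
The 2 values of 26 occupy positions 5–6 → each gets rank 6.
The 3 values of 49 occupy positions 7–9 → each gets rank 9.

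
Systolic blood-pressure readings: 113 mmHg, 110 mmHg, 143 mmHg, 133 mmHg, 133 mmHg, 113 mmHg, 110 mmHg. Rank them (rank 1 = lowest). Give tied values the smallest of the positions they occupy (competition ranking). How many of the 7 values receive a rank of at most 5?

6

Sorted (ascending): 110, 110, 113, 113, 133, 133, 143
The 2 values of 110 occupy positions 1–2 → each gets rank 1.
The 2 values of 113 occupy positions 3–4 → each gets rank 3.
The 2 values of 133 occupy positions 5–6 → each gets rank 5.
Ranks ≤ 5: {1, 1, 3, 3, 5, 5} → 6 values.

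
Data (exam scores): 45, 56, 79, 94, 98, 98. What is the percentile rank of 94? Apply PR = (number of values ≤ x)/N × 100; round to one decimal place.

N = 6.
Strictly below 94: 3. Equal to 94: 1.
PR = 4/6 × 100 = 66.7

66.7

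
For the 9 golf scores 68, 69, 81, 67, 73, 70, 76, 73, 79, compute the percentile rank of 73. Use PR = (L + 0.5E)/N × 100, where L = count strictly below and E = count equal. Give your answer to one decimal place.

N = 9.
Strictly below 73: 4. Equal to 73: 2.
PR = (4 + 0.5·2)/9 × 100 = 55.6

55.6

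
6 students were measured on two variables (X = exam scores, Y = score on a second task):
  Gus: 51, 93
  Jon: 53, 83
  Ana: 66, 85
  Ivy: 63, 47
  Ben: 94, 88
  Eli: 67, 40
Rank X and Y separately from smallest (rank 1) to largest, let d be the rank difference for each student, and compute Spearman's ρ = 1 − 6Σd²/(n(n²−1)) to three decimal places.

Ranks of variable 1: 1, 2, 4, 3, 6, 5
Ranks of variable 2: 6, 3, 4, 2, 5, 1
d = r₁ − r₂: -5, -1, 0, 1, 1, 4
d²: 25, 1, 0, 1, 1, 16; Σd² = 44
ρ = 1 − 6·44/(6·35) = 1 − 264/210 = -0.257

-0.257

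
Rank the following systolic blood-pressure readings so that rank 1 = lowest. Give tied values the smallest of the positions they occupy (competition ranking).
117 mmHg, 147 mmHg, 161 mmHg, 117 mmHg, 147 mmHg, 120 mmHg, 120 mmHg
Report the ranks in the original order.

1, 5, 7, 1, 5, 3, 3

Sorted (ascending): 117, 117, 120, 120, 147, 147, 161
The 2 values of 117 occupy positions 1–2 → each gets rank 1.
The 2 values of 120 occupy positions 3–4 → each gets rank 3.
The 2 values of 147 occupy positions 5–6 → each gets rank 5.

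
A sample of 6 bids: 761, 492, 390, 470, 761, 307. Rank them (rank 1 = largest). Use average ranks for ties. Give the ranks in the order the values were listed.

Sorted (descending): 761, 761, 492, 470, 390, 307
The 2 values of 761 occupy positions 1–2 → average rank (1+2)/2 = 1.5.

1.5, 3, 5, 4, 1.5, 6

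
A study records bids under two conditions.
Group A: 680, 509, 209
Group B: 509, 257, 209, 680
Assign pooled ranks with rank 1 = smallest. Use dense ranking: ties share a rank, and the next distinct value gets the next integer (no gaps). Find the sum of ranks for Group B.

10

Sorted (ascending): 209, 209, 257, 509, 509, 680, 680
The 2 values of 209 share dense rank 1.
The 2 values of 509 share dense rank 3.
The 2 values of 680 share dense rank 4.
Remaining distinct values take the next consecutive integers.
Group B values → pooled ranks: 509→3, 257→2, 209→1, 680→4
Rank sum = 3 + 2 + 1 + 4 = 10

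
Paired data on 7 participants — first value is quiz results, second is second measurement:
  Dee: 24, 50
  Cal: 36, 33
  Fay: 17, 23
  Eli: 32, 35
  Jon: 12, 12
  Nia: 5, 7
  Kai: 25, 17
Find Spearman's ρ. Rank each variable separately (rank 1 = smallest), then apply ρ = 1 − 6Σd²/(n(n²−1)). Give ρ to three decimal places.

Ranks of variable 1: 4, 7, 3, 6, 2, 1, 5
Ranks of variable 2: 7, 5, 4, 6, 2, 1, 3
d = r₁ − r₂: -3, 2, -1, 0, 0, 0, 2
d²: 9, 4, 1, 0, 0, 0, 4; Σd² = 18
ρ = 1 − 6·18/(7·48) = 1 − 108/336 = 0.679

0.679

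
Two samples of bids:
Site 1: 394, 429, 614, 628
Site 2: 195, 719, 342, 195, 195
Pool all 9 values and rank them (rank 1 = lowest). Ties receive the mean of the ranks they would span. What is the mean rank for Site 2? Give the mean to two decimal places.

3.80

Sorted (ascending): 195, 195, 195, 342, 394, 429, 614, 628, 719
The 3 values of 195 occupy positions 1–3 → average rank 2.
Site 2 values → pooled ranks: 195→2, 719→9, 342→4, 195→2, 195→2
Mean rank = (2 + 9 + 4 + 2 + 2) / 5 = 3.80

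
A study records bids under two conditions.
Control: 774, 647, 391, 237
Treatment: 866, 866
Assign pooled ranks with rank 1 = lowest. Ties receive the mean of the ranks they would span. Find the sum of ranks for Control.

Sorted (ascending): 237, 391, 647, 774, 866, 866
The 2 values of 866 occupy positions 5–6 → average rank (5+6)/2 = 5.5.
Control values → pooled ranks: 774→4, 647→3, 391→2, 237→1
Rank sum = 4 + 3 + 2 + 1 = 10

10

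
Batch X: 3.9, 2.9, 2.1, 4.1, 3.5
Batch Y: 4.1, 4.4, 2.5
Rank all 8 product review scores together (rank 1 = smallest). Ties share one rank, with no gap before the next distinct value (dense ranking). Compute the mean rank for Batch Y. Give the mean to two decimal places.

Sorted (ascending): 2.1, 2.5, 2.9, 3.5, 3.9, 4.1, 4.1, 4.4
The 2 values of 4.1 share dense rank 6.
Remaining distinct values take the next consecutive integers.
Batch Y values → pooled ranks: 4.1→6, 4.4→7, 2.5→2
Mean rank = (6 + 7 + 2) / 3 = 5.00

5.00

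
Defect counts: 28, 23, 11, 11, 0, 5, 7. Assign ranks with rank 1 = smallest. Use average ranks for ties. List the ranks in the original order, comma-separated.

Sorted (ascending): 0, 5, 7, 11, 11, 23, 28
The 2 values of 11 occupy positions 4–5 → average rank (4+5)/2 = 4.5.

7, 6, 4.5, 4.5, 1, 2, 3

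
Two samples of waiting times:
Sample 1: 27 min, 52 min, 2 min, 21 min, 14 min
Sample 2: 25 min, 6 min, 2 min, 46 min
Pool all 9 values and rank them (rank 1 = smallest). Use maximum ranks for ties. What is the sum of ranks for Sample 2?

Sorted (ascending): 2, 2, 6, 14, 21, 25, 27, 46, 52
The 2 values of 2 occupy positions 1–2 → each gets rank 2.
Sample 2 values → pooled ranks: 25→6, 6→3, 2→2, 46→8
Rank sum = 6 + 3 + 2 + 8 = 19

19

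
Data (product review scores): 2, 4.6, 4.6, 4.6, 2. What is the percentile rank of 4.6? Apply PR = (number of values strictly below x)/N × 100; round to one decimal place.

N = 5.
Strictly below 4.6: 2. Equal to 4.6: 3.
PR = 2/5 × 100 = 40.0

40.0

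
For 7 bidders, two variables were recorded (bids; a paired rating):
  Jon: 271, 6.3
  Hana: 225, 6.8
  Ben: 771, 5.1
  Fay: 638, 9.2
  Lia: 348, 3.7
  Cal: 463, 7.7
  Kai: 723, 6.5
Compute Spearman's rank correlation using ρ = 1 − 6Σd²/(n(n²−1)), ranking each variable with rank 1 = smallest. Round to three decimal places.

Ranks of variable 1: 2, 1, 7, 5, 3, 4, 6
Ranks of variable 2: 3, 5, 2, 7, 1, 6, 4
d = r₁ − r₂: -1, -4, 5, -2, 2, -2, 2
d²: 1, 16, 25, 4, 4, 4, 4; Σd² = 58
ρ = 1 − 6·58/(7·48) = 1 − 348/336 = -0.036

-0.036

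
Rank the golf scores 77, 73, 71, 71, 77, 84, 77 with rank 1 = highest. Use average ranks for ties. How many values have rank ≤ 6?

Sorted (descending): 84, 77, 77, 77, 73, 71, 71
The 3 values of 77 occupy positions 2–4 → average rank 3.
The 2 values of 71 occupy positions 6–7 → average rank (6+7)/2 = 6.5.
Ranks ≤ 6: {1, 3, 3, 3, 5} → 5 values.

5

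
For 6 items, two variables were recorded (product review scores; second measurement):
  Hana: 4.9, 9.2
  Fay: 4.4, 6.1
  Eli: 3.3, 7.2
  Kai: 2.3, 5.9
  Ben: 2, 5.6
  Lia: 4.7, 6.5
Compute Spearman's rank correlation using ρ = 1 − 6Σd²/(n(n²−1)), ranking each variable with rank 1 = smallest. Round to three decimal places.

Ranks of variable 1: 6, 4, 3, 2, 1, 5
Ranks of variable 2: 6, 3, 5, 2, 1, 4
d = r₁ − r₂: 0, 1, -2, 0, 0, 1
d²: 0, 1, 4, 0, 0, 1; Σd² = 6
ρ = 1 − 6·6/(6·35) = 1 − 36/210 = 0.829

0.829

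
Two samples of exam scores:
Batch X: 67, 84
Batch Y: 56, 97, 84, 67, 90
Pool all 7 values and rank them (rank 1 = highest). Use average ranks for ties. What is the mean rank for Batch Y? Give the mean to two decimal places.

Sorted (descending): 97, 90, 84, 84, 67, 67, 56
The 2 values of 84 occupy positions 3–4 → average rank (3+4)/2 = 3.5.
The 2 values of 67 occupy positions 5–6 → average rank (5+6)/2 = 5.5.
Batch Y values → pooled ranks: 56→7, 97→1, 84→3.5, 67→5.5, 90→2
Mean rank = (7 + 1 + 3.5 + 5.5 + 2) / 5 = 3.80

3.80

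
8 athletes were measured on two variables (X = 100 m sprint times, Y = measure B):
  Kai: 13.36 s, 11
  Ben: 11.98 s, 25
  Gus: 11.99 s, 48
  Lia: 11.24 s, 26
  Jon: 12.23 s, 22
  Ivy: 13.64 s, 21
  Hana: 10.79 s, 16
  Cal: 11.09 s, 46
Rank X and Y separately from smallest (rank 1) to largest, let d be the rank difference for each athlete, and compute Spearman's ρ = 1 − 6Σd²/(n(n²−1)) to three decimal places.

-0.310

Ranks of variable 1: 7, 4, 5, 3, 6, 8, 1, 2
Ranks of variable 2: 1, 5, 8, 6, 4, 3, 2, 7
d = r₁ − r₂: 6, -1, -3, -3, 2, 5, -1, -5
d²: 36, 1, 9, 9, 4, 25, 1, 25; Σd² = 110
ρ = 1 − 6·110/(8·63) = 1 − 660/504 = -0.310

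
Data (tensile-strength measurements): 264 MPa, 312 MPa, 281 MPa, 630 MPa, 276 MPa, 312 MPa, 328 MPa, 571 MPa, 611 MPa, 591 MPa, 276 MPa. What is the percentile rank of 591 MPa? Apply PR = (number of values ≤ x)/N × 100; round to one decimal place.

81.8

N = 11.
Strictly below 591: 8. Equal to 591: 1.
PR = 9/11 × 100 = 81.8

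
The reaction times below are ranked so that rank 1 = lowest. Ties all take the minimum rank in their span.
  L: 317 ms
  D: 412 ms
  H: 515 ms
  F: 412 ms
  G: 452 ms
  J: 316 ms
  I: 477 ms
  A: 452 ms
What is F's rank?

Sorted (ascending): 316, 317, 412, 412, 452, 452, 477, 515
The 2 values of 412 occupy positions 3–4 → each gets rank 3.
The 2 values of 452 occupy positions 5–6 → each gets rank 5.
F has value 412 ms → rank 3.

3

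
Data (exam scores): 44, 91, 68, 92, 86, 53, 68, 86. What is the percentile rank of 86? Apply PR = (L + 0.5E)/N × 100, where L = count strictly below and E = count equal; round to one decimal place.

62.5

N = 8.
Strictly below 86: 4. Equal to 86: 2.
PR = (4 + 0.5·2)/8 × 100 = 62.5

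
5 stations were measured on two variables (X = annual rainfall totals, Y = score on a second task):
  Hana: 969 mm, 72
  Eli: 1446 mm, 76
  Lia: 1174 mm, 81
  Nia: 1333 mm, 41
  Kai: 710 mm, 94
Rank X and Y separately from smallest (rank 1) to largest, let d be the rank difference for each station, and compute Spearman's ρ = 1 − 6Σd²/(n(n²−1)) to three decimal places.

-0.500

Ranks of variable 1: 2, 5, 3, 4, 1
Ranks of variable 2: 2, 3, 4, 1, 5
d = r₁ − r₂: 0, 2, -1, 3, -4
d²: 0, 4, 1, 9, 16; Σd² = 30
ρ = 1 − 6·30/(5·24) = 1 − 180/120 = -0.500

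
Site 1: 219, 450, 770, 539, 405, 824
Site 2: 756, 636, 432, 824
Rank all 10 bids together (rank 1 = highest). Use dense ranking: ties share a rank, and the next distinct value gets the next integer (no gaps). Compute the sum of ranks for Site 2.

15

Sorted (descending): 824, 824, 770, 756, 636, 539, 450, 432, 405, 219
The 2 values of 824 share dense rank 1.
Remaining distinct values take the next consecutive integers.
Site 2 values → pooled ranks: 756→3, 636→4, 432→7, 824→1
Rank sum = 3 + 4 + 7 + 1 = 15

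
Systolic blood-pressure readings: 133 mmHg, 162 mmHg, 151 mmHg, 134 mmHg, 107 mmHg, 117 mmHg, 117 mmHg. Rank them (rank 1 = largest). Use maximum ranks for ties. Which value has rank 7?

Sorted (descending): 162, 151, 134, 133, 117, 117, 107
The 2 values of 117 occupy positions 5–6 → each gets rank 6.
Rank 7 → value 107.

107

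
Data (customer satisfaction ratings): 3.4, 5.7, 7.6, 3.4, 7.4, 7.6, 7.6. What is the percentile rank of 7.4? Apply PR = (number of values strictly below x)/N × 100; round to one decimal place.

N = 7.
Strictly below 7.4: 3. Equal to 7.4: 1.
PR = 3/7 × 100 = 42.9

42.9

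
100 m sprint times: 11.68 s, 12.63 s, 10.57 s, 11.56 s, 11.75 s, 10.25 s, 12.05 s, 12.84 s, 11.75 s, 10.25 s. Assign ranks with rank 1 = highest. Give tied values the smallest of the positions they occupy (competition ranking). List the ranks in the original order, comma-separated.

6, 2, 8, 7, 4, 9, 3, 1, 4, 9

Sorted (descending): 12.84, 12.63, 12.05, 11.75, 11.75, 11.68, 11.56, 10.57, 10.25, 10.25
The 2 values of 11.75 occupy positions 4–5 → each gets rank 4.
The 2 values of 10.25 occupy positions 9–10 → each gets rank 9.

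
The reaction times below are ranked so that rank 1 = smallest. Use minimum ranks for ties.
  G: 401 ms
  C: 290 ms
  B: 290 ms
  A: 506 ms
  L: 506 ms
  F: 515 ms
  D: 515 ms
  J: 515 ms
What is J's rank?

6

Sorted (ascending): 290, 290, 401, 506, 506, 515, 515, 515
The 2 values of 290 occupy positions 1–2 → each gets rank 1.
The 2 values of 506 occupy positions 4–5 → each gets rank 4.
The 3 values of 515 occupy positions 6–8 → each gets rank 6.
J has value 515 ms → rank 6.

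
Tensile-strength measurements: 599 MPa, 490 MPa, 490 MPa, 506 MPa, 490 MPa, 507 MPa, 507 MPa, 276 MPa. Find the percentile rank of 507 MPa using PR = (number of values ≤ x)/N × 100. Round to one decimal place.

87.5

N = 8.
Strictly below 507: 5. Equal to 507: 2.
PR = 7/8 × 100 = 87.5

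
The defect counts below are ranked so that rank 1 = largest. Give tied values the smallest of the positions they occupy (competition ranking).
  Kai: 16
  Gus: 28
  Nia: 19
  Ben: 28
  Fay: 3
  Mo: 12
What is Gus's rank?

1

Sorted (descending): 28, 28, 19, 16, 12, 3
The 2 values of 28 occupy positions 1–2 → each gets rank 1.
Gus has value 28 → rank 1.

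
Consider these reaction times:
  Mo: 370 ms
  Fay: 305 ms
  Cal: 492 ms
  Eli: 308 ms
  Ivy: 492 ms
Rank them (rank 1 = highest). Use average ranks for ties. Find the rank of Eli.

4

Sorted (descending): 492, 492, 370, 308, 305
The 2 values of 492 occupy positions 1–2 → average rank (1+2)/2 = 1.5.
Eli has value 308 ms → rank 4.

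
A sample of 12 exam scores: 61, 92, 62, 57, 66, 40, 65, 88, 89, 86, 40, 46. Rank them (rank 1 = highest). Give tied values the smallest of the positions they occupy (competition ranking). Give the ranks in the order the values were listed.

8, 1, 7, 9, 5, 11, 6, 3, 2, 4, 11, 10

Sorted (descending): 92, 89, 88, 86, 66, 65, 62, 61, 57, 46, 40, 40
The 2 values of 40 occupy positions 11–12 → each gets rank 11.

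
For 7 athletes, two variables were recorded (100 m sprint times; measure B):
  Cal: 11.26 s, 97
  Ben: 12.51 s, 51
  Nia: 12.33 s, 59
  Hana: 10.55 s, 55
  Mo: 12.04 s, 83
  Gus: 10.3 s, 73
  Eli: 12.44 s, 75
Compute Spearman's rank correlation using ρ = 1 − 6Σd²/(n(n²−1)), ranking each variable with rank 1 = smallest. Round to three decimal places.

-0.250

Ranks of variable 1: 3, 7, 5, 2, 4, 1, 6
Ranks of variable 2: 7, 1, 3, 2, 6, 4, 5
d = r₁ − r₂: -4, 6, 2, 0, -2, -3, 1
d²: 16, 36, 4, 0, 4, 9, 1; Σd² = 70
ρ = 1 − 6·70/(7·48) = 1 − 420/336 = -0.250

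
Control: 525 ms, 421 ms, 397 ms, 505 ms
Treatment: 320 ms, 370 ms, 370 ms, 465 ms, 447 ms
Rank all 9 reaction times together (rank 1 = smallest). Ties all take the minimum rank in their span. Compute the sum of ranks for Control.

Sorted (ascending): 320, 370, 370, 397, 421, 447, 465, 505, 525
The 2 values of 370 occupy positions 2–3 → each gets rank 2.
Control values → pooled ranks: 525→9, 421→5, 397→4, 505→8
Rank sum = 9 + 5 + 4 + 8 = 26

26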